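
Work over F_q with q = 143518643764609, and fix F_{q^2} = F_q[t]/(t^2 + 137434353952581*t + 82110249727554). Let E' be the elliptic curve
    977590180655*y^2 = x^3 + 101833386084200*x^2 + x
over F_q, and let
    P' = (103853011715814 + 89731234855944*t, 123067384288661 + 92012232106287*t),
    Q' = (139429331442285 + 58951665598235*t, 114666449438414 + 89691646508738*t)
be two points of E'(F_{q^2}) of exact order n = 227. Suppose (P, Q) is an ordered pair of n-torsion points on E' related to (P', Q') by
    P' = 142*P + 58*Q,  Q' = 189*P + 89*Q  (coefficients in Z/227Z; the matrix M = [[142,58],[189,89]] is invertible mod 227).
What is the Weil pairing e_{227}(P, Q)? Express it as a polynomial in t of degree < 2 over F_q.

e_{227}(aP+bQ,cP+dQ) = e_{227}(P,Q)^(ad-bc); with (a,b,c,d)=(142,58,189,89) this gives the det-227 law.
Hence e(P,Q) = e(P',Q')^{167} where 167 = 87^{-1} mod 227.
Set x_W=62434058009451*u+116857108549743, y_W=62434058009451*v; then E': y_W^2=x_W^3+88903232032774*x_W+84009268407512.
Miller loop for e_{227} over F_{143518643764609^2}: bits of 227 = 11100011; 7 double steps + 4 add steps, l/v at each.
Miller gives e_{227}(P',Q') = 48013930840861 + 128129310752952*t in F_{143518643764609^2}.
Finally e_{227}(P,Q) = 120756623848764 + 89614644833794*t.

120756623848764 + 89614644833794*t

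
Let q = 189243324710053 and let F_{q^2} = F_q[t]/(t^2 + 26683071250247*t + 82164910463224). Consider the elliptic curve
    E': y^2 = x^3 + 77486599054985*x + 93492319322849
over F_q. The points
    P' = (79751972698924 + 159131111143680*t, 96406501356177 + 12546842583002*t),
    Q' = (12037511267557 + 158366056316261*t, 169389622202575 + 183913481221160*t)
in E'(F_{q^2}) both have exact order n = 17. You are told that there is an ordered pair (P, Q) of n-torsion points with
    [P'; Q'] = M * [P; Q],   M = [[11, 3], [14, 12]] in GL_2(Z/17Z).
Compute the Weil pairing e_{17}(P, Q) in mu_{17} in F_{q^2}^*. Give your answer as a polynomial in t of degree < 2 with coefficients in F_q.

Alternating bilinearity on E[17] (values in mu_{17} in F_{189243324710053^2}) gives e(P',Q') = e(P,Q)^det(M).
11*12 - 3*14 = 90; reduced mod 17: det = 5, inverse 7.
5-bit Miller (10001) on E'/F_{189243324710053} with a'=77486599054985, b'=93492319322849: accumulate tangent/chord ratios at Q'+S and P'+S'.
The quotient is 20341740093539 + 135299376039373*t.
Thus e_{17}(P,Q) = 155773843327888 + 150529808121159*t.

155773843327888 + 150529808121159*t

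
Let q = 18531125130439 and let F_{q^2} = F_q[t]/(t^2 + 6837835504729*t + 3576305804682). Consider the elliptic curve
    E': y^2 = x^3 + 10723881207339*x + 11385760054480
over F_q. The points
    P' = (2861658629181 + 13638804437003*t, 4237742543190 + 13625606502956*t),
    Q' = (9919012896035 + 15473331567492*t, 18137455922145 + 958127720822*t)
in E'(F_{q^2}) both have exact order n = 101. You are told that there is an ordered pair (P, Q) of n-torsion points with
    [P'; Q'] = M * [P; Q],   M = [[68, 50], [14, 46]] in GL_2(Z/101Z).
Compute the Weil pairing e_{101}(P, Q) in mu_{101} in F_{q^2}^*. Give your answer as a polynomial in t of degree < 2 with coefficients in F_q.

12501858215458 + 147064979868*t

Under M = [[68,50],[14,46]] in GL_2(Z/101), e_{101}(P',Q') = e_{101}(P,Q)^(68*46-50*14 mod 101).
det M = 68*46 - 50*14 = 2428 = 4 (mod 101); 4^{-1} = 76 (mod 101).
Run Miller on y^2=x^3+10723881207339*x+11385760054480 over F_{18531125130439}: ladder 1100101 (7 bits); e = f_P(D_Q)/f_Q(D_P).
The quotient is 2851985576072 + 6137565976846*t.
Finally e_{101}(P,Q) = 12501858215458 + 147064979868*t.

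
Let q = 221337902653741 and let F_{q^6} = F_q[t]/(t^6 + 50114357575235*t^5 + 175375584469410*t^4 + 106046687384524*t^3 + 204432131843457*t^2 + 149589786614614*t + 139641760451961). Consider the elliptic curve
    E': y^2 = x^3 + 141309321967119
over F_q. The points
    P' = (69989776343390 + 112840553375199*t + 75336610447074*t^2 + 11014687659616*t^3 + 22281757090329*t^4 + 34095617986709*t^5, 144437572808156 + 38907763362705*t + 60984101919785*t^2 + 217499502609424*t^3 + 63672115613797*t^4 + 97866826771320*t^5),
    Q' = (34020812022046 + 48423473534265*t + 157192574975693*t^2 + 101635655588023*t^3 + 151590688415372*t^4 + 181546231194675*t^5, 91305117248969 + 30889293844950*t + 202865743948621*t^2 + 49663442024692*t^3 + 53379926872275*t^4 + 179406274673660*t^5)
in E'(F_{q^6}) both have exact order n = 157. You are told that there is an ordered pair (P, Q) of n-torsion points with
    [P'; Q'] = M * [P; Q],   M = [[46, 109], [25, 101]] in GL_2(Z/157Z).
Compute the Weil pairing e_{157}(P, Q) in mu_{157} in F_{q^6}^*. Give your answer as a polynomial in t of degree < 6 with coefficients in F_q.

170560328884814 + 63699464998088*t + 157179439198540*t^2 + 102001655767665*t^3 + 212282137523385*t^4 + 155834793713523*t^5

Since e_{157}(P,P)=e_{157}(Q,Q)=1 and e_{157}(Q,P)=e_{157}(P,Q)^{-1}, expanding e_{157}(46*P + 109*Q,25*P + 101*Q) leaves e(P,Q)^det(M).
det(M) mod 157 = 37; its inverse in (Z/157)^* is 17 (check: 37*17 mod 157 = 1).
Build f_{157,P'} and f_{157,Q'} via the 8-bit ladder of 157=10011101_2; evaluate at shifted divisors; quotient in F_{221337902653741^6}.
f_P(D_Q)/f_Q(D_P) = 201885392228055 + 191413007094179*t + 145246301762060*t^2 + 56656880359776*t^3 + 17838620975188*t^4 + 102110196418820*t^5.
e_{157}(P,Q) = (201885392228055 + 191413007094179*t + 145246301762060*t^2 + 56656880359776*t^3 + 17838620975188*t^4 + 102110196418820*t^5)^{17} = 170560328884814 + 63699464998088*t + 157179439198540*t^2 + 102001655767665*t^3 + 212282137523385*t^4 + 155834793713523*t^5.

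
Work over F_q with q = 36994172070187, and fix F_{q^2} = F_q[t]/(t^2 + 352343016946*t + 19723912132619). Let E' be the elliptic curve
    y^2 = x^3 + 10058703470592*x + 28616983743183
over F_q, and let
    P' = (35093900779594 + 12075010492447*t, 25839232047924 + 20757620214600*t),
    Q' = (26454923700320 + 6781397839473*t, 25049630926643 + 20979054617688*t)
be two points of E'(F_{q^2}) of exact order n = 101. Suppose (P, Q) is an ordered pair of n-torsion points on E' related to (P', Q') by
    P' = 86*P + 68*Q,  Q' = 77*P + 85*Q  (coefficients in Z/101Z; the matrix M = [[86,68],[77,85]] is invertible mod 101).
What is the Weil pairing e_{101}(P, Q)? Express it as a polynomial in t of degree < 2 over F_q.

5774217743456 + 28830005416563*t

Under M = [[86,68],[77,85]] in GL_2(Z/101), e_{101}(P',Q') = e_{101}(P,Q)^(86*85-68*77 mod 101).
det M = 86*85 - 68*77 = 2074 = 54 (mod 101); 54^{-1} = 58 (mod 101).
Run Miller on y^2=x^3+10058703470592*x+28616983743183 over F_{36994172070187}: ladder 1100101 (7 bits); e = f_P(D_Q)/f_Q(D_P).
e_{101}(P',Q') = 36190692975349 + 21537190648803*t.
Hence e(P,Q) = 5774217743456 + 28830005416563*t in F_{36994172070187^2}^*.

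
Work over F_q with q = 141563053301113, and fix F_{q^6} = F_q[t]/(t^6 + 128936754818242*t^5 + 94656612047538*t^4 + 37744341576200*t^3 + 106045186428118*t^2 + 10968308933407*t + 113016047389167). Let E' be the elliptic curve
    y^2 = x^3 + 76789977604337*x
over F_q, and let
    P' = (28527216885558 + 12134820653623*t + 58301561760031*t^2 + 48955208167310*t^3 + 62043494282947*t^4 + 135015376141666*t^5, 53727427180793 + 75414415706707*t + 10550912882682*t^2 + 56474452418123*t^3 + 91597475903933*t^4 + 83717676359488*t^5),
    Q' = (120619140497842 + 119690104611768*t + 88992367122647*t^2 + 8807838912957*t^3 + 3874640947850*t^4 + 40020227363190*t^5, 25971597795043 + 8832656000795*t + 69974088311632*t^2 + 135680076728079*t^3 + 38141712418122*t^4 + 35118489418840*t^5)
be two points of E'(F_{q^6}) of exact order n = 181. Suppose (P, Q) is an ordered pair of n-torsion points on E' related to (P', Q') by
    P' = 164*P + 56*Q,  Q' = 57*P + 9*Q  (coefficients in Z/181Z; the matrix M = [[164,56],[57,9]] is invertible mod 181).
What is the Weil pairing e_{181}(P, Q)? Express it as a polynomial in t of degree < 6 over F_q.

Since e_{181}(P,P)=e_{181}(Q,Q)=1 and e_{181}(Q,P)=e_{181}(P,Q)^{-1}, expanding e_{181}(164*P + 56*Q,57*P + 9*Q) leaves e(P,Q)^det(M).
So e_{181}(P,Q) = e_{181}(P',Q')^{52}, since 94*52 = 1 mod 181.
Double-and-add over 10110101: 8-1 doublings, 5-1 additions; each step l_{T,T}/v_{2T} or l_{T,P'}/v at Q'+S for random S.
e_{181}(P',Q') = 39156110473991 + 87758990667196*t + 104294497338785*t^2 + 118442574053079*t^3 + 9986922894874*t^4 + 84122715165398*t^5.
(39156110473991 + 87758990667196*t + 104294497338785*t^2 + 118442574053079*t^3 + 9986922894874*t^4 + 84122715165398*t^5)^{52} mod (141563053301113,f) = 30130836349705 + 138753364595925*t + 137622954143515*t^2 + 1049372551602*t^3 + 54020075425176*t^4 + 89463635279708*t^5.

30130836349705 + 138753364595925*t + 137622954143515*t^2 + 1049372551602*t^3 + 54020075425176*t^4 + 89463635279708*t^5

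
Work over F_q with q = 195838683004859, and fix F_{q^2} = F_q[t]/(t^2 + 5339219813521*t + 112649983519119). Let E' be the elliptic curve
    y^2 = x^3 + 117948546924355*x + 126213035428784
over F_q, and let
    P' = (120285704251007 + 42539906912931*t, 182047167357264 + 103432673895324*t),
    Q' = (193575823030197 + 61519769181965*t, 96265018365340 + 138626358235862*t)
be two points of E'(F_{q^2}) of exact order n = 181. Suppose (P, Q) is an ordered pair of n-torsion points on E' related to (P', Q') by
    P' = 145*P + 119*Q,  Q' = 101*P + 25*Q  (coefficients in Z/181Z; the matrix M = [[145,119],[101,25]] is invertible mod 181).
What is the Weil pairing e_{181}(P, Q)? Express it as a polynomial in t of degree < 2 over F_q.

12012429956658 + 35519013693761*t

Under M = [[145,119],[101,25]] in GL_2(Z/181), e_{181}(P',Q') = e_{181}(P,Q)^(145*25-119*101 mod 181).
So e_{181}(P,Q) = e_{181}(P',Q')^{173}, since 113*173 = 1 mod 181.
Miller loop for e_{181} over F_{195838683004859^2}: bits of 181 = 10110101; 7 double steps + 4 add steps, l/v at each.
Miller gives e_{181}(P',Q') = 77342848571468 + 95582163969825*t in F_{195838683004859^2}.
Finally e_{181}(P,Q) = 12012429956658 + 35519013693761*t.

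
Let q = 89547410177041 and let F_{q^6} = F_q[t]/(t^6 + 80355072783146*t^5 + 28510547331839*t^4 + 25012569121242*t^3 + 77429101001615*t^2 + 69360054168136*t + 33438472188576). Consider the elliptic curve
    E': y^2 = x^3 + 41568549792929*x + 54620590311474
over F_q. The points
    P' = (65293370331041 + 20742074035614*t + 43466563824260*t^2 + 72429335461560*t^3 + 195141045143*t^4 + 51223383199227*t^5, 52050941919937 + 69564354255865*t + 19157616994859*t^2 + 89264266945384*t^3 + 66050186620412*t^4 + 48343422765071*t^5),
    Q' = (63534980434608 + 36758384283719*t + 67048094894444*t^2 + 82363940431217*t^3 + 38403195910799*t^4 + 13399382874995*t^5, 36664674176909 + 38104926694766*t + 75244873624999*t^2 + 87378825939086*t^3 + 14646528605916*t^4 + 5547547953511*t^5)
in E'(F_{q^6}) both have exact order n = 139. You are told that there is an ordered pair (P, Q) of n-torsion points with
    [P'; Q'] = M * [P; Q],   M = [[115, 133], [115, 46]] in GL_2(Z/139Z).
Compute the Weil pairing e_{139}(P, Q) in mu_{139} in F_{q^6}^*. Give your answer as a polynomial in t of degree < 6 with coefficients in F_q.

57964588213330 + 80050890232932*t + 74803303734619*t^2 + 51343439108842*t^3 + 43818552825654*t^4 + 58347332142633*t^5

Alternating bilinearity on E[139] (values in mu_{139} in F_{89547410177041^6}) gives e(P',Q') = e(P,Q)^det(M).
Hence e(P,Q) = e(P',Q')^{93} where 93 = 3^{-1} mod 139.
Build f_{139,P'} and f_{139,Q'} via the 8-bit ladder of 139=10001011_2; evaluate at shifted divisors; quotient in F_{89547410177041^6}.
f_P(D_Q)/f_Q(D_P) = 84116367496280 + 81610137632465*t + 40108426334578*t^2 + 64479863859129*t^3 + 7857581995238*t^4 + 32239185768023*t^5.
Raise to 93: e(P,Q) = 57964588213330 + 80050890232932*t + 74803303734619*t^2 + 51343439108842*t^3 + 43818552825654*t^4 + 58347332142633*t^5 in mu_{139}.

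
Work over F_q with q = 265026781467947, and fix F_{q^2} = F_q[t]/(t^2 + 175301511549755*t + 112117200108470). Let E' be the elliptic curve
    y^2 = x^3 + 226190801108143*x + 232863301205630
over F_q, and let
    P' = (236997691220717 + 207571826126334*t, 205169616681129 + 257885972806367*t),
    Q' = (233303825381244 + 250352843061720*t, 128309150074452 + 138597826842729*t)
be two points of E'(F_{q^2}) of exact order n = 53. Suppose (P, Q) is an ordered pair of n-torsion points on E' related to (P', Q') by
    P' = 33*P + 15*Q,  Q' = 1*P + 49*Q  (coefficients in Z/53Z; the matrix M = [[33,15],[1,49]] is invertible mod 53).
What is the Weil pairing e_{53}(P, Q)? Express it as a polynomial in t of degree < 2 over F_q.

e_{53} is bilinear + alternating on E[53], so e_{53}(33*P + 15*Q, 1*P + 49*Q) = e_{53}(P,Q)^(33*49-15*1).
det(M) mod 53 = 12; its inverse in (Z/53)^* is 31 (check: 12*31 mod 53 = 1).
6-bit Miller (110101) on E'/F_{265026781467947} with a'=226190801108143, b'=232863301205630: accumulate tangent/chord ratios at Q'+S and P'+S'.
So e_{53}(P',Q') = 146352728895847 + 224246382263777*t.
Finally e_{53}(P,Q) = 29538887300066 + 97187494374239*t.

29538887300066 + 97187494374239*t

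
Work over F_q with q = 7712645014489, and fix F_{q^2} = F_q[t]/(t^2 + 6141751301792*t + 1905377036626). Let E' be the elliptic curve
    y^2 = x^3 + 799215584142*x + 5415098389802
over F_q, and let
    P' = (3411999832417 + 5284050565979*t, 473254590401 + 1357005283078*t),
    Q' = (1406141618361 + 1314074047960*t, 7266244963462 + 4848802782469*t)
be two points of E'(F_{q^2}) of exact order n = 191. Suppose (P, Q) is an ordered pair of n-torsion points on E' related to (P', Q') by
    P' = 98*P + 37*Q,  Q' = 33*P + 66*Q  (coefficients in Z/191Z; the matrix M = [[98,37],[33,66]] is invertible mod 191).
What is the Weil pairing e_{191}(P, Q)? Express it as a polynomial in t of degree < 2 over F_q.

7445672638460 + 504313568666*t

Alternating bilinearity on E[191] (values in mu_{191} in F_{7712645014489^2}) gives e(P',Q') = e(P,Q)^det(M).
det(M) mod 191 = 90; its inverse in (Z/191)^* is 104 (check: 90*104 mod 191 = 1).
Miller loop for e_{191} over F_{7712645014489^2}: bits of 191 = 10111111; 7 double steps + 6 add steps, l/v at each.
f_P(D_Q)/f_Q(D_P) = 2959902215528 + 2190712744249*t.
Hence e(P,Q) = 7445672638460 + 504313568666*t in F_{7712645014489^2}^*.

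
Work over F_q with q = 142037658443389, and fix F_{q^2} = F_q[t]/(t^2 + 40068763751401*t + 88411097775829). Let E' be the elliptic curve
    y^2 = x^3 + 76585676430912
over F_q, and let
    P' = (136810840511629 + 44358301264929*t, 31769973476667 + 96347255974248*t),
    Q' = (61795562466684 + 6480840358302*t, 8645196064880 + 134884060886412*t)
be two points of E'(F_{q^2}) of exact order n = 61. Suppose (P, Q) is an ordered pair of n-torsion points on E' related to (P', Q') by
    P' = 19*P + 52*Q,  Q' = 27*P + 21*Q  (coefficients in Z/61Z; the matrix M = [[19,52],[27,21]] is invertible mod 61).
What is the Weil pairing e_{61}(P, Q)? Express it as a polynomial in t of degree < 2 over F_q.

31331245349078 + 5849125167843*t

e_{61}(aP+bQ,cP+dQ) = e_{61}(P,Q)^(ad-bc); with (a,b,c,d)=(19,52,27,21) this gives the det-61 law.
So e_{61}(P,Q) = e_{61}(P',Q')^{21}, since 32*21 = 1 mod 61.
Double-and-add over 111101: 6-1 doublings, 5-1 additions; each step l_{T,T}/v_{2T} or l_{T,P'}/v at Q'+S for random S.
Result: e(P',Q') = 100621510733855 + 46593144128889*t.
(100621510733855 + 46593144128889*t)^{21} mod (142037658443389,f) = 31331245349078 + 5849125167843*t.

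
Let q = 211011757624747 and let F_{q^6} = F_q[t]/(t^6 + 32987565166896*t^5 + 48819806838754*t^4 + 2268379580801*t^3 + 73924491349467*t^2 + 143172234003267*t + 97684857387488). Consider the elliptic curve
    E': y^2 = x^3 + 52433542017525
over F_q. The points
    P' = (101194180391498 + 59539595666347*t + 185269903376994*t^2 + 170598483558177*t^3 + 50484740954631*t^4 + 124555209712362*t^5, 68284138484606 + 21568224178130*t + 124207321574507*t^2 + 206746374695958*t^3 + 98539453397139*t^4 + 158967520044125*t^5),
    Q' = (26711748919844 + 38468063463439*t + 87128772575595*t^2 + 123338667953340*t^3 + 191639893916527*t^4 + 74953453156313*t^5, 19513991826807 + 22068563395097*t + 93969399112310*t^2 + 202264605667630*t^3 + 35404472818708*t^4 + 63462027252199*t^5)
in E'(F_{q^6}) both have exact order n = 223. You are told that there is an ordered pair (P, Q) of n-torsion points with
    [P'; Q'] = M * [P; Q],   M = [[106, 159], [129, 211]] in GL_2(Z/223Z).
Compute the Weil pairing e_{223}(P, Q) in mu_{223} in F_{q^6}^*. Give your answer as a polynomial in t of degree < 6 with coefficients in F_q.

Under M = [[106,159],[129,211]] in GL_2(Z/223), e_{223}(P',Q') = e_{223}(P,Q)^(106*211-159*129 mod 223).
det M = 106*211 - 159*129 = 1855 = 71 (mod 223); 71^{-1} = 22 (mod 223).
Run Miller on y^2=x^3+52433542017525 over F_{211011757624747}: ladder 11011111 (8 bits); e = f_P(D_Q)/f_Q(D_P).
e_{223}(P',Q') = 178845262720887 + 198069593342833*t + 45242978090813*t^2 + 61041492741575*t^3 + 160163465839594*t^4 + 47661937613754*t^5.
Thus e_{223}(P,Q) = 185268165817352 + 176837023407654*t + 118157375394249*t^2 + 1577831588949*t^3 + 124953160634382*t^4 + 143982706001191*t^5.

185268165817352 + 176837023407654*t + 118157375394249*t^2 + 1577831588949*t^3 + 124953160634382*t^4 + 143982706001191*t^5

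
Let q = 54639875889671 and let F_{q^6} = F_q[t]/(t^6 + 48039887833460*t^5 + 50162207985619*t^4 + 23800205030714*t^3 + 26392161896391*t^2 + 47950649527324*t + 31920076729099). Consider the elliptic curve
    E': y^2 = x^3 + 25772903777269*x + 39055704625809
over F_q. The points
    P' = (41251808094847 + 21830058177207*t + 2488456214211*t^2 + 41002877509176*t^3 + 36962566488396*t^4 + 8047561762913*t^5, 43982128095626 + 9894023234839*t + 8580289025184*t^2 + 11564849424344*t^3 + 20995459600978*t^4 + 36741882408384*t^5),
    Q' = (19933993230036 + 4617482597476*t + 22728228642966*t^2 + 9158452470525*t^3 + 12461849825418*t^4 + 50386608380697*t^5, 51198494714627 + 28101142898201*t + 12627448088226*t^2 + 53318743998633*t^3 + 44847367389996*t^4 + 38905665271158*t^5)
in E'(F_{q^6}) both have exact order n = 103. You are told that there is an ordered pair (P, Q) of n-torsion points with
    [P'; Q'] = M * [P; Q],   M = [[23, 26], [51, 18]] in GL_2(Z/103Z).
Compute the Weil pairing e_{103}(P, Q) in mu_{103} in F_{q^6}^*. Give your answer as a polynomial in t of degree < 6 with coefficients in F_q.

49804476590022 + 17991178138000*t + 19968377939139*t^2 + 35744176785806*t^3 + 50104754787098*t^4 + 2904046281857*t^5

Alternating bilinearity on E[103] (values in mu_{103} in F_{54639875889671^6}) gives e(P',Q') = e(P,Q)^det(M).
Inverting 15 mod 103: 55. Thus e_{103}(P,Q) = e(P',Q')^{55}.
n = 103 = (1100111)_2 (7 bits, wt 5); accumulate f_{103,P'}(Q'+S)/f_{103,P'}(S) along the 6-step ladder.
So e_{103}(P',Q') = 23895955832191 + 6603312846750*t + 33022445032395*t^2 + 23469056710419*t^3 + 31012292329777*t^4 + 7369509996479*t^5.
(23895955832191 + 6603312846750*t + 33022445032395*t^2 + 23469056710419*t^3 + 31012292329777*t^4 + 7369509996479*t^5)^{55} mod (54639875889671,f) = 49804476590022 + 17991178138000*t + 19968377939139*t^2 + 35744176785806*t^3 + 50104754787098*t^4 + 2904046281857*t^5.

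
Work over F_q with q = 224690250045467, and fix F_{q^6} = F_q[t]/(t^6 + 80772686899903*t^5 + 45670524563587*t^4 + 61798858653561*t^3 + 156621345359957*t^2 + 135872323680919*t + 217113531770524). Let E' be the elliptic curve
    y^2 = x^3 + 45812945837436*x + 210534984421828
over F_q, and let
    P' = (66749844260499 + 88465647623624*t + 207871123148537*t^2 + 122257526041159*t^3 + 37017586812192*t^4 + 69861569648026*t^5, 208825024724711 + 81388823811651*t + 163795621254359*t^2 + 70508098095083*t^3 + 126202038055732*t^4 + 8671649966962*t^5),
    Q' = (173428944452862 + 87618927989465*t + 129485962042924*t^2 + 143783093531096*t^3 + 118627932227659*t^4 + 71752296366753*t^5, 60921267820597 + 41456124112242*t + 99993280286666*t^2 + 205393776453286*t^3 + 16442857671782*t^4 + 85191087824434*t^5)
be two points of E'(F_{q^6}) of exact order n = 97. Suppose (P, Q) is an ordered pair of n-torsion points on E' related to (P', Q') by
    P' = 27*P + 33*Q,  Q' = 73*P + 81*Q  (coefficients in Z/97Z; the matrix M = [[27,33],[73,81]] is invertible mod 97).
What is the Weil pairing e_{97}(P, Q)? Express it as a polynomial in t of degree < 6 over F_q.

Under M = [[27,33],[73,81]] in GL_2(Z/97), e_{97}(P',Q') = e_{97}(P,Q)^(27*81-33*73 mod 97).
Hence e(P,Q) = e(P',Q')^{45} where 45 = 69^{-1} mod 97.
Build f_{97,P'} and f_{97,Q'} via the 7-bit ladder of 97=1100001_2; evaluate at shifted divisors; quotient in F_{224690250045467^6}.
e_{97}(P',Q') = 205159144473126 + 216392688347813*t + 202387035892608*t^2 + 41843648601000*t^3 + 48702181778681*t^4 + 97073037156282*t^5.
Raise to 45: e(P,Q) = 73527237669111 + 170659575104019*t + 25900691129210*t^2 + 34012874002866*t^3 + 73619262125020*t^4 + 166097783229864*t^5 in mu_{97}.

73527237669111 + 170659575104019*t + 25900691129210*t^2 + 34012874002866*t^3 + 73619262125020*t^4 + 166097783229864*t^5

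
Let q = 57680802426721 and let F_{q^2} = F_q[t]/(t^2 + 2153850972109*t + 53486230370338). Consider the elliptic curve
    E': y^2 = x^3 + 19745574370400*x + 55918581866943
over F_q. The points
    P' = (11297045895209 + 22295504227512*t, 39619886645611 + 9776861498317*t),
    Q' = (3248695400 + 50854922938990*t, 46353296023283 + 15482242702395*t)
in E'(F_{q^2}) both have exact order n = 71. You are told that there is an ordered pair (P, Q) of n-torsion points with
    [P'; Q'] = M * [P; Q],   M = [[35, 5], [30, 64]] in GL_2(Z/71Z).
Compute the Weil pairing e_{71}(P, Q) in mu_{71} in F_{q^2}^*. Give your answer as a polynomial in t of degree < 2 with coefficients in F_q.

35345429857423 + 12702831156784*t

Under M = [[35,5],[30,64]] in GL_2(Z/71), e_{71}(P',Q') = e_{71}(P,Q)^(35*64-5*30 mod 71).
Hence e(P,Q) = e(P',Q')^{55} where 55 = 31^{-1} mod 71.
Run Miller on y^2=x^3+19745574370400*x+55918581866943 over F_{57680802426721}: ladder 1000111 (7 bits); e = f_P(D_Q)/f_Q(D_P).
So e_{71}(P',Q') = 36459877309365 + 9118009735960*t.
Hence e(P,Q) = 35345429857423 + 12702831156784*t in F_{57680802426721^2}^*.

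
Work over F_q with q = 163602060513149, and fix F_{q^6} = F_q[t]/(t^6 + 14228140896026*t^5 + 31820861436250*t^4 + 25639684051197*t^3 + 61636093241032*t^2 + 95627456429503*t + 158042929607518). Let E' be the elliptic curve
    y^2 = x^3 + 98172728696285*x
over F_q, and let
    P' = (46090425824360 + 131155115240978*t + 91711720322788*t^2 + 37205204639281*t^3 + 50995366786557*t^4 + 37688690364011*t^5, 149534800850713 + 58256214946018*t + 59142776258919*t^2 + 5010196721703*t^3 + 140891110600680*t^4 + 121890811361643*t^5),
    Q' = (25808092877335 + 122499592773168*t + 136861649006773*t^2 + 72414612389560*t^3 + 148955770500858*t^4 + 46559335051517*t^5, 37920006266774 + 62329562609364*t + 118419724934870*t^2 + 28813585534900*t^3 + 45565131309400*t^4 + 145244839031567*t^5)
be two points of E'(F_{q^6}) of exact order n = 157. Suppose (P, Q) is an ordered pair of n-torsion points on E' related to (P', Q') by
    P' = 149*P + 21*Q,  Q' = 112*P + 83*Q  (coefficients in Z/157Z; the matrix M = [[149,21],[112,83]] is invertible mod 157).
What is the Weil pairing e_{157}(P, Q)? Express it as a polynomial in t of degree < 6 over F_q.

e_{157} is bilinear + alternating on E[157], so e_{157}(149*P + 21*Q, 112*P + 83*Q) = e_{157}(P,Q)^(149*83-21*112).
det M = 149*83 - 21*112 = 10015 = 124 (mod 157); 124^{-1} = 19 (mod 157).
Build f_{157,P'} and f_{157,Q'} via the 8-bit ladder of 157=10011101_2; evaluate at shifted divisors; quotient in F_{163602060513149^6}.
f_P(D_Q)/f_Q(D_P) = 10543066343319 + 123540412609288*t + 51573913518553*t^2 + 155728149287810*t^3 + 108329375091950*t^4 + 33588548643858*t^5.
(10543066343319 + 123540412609288*t + 51573913518553*t^2 + 155728149287810*t^3 + 108329375091950*t^4 + 33588548643858*t^5)^{19} mod (163602060513149,f) = 29958309663963 + 83807042630134*t + 22613715802642*t^2 + 33883369911229*t^3 + 97957656029647*t^4 + 140656571525951*t^5.

29958309663963 + 83807042630134*t + 22613715802642*t^2 + 33883369911229*t^3 + 97957656029647*t^4 + 140656571525951*t^5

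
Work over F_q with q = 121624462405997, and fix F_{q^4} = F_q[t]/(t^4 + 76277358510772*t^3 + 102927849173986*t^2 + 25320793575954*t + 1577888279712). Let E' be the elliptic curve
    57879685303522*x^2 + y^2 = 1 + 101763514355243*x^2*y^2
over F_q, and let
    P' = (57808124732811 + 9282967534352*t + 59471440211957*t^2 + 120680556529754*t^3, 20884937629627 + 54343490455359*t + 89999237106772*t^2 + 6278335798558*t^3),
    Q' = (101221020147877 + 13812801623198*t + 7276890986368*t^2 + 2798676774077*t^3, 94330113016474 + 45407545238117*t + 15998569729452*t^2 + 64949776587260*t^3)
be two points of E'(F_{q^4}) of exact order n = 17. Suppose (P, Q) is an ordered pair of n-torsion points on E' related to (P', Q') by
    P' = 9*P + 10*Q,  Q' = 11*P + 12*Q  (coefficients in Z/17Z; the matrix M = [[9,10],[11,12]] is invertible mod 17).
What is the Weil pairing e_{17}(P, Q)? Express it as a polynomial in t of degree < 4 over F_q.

e_{17} is bilinear + alternating on E[17], so e_{17}(9*P + 10*Q, 11*P + 12*Q) = e_{17}(P,Q)^(9*12-10*11).
det(M) mod 17 = 15; its inverse in (Z/17)^* is 8 (check: 15*8 mod 17 = 1).
Edwards->Montgomery: u=(1+y)/(1-y), v=u/x -> 85604627474596v^2=u^3+42012959951996u^2+u; then x_W=19435158338569u+87419431146126: y^2=x^3+5221608553307*x+19890931053550.
Miller loop for e_{17} over F_{121624462405997^4}: bits of 17 = 10001; 4 double steps + 1 add steps, l/v at each.
The quotient is 43374670964550 + 96490781290372*t + 9215861364067*t^2 + 14167443214207*t^3.
Hence e(P,Q) = 118373517878129 + 67687056407212*t + 83635349382618*t^2 + 76832578033165*t^3 in F_{121624462405997^4}^*.

118373517878129 + 67687056407212*t + 83635349382618*t^2 + 76832578033165*t^3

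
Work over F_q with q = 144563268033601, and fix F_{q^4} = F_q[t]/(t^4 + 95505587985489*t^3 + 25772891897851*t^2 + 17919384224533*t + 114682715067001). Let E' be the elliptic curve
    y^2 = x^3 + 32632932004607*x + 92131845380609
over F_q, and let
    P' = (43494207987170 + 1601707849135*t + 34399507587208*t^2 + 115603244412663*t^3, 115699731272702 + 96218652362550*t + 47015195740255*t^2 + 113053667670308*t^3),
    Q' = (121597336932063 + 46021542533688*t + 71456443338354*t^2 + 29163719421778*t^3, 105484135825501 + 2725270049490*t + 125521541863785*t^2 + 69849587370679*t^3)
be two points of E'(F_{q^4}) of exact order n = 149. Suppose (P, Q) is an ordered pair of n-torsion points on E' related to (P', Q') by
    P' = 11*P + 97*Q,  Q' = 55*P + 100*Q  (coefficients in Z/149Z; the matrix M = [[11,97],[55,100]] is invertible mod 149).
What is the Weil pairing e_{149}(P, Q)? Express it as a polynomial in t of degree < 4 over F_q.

93441144945418 + 19260489776159*t + 4162020319334*t^2 + 104724146610520*t^3

Alternating bilinearity on E[149] (values in mu_{149} in F_{144563268033601^4}) gives e(P',Q') = e(P,Q)^det(M).
Hence e(P,Q) = e(P',Q')^{26} where 26 = 86^{-1} mod 149.
Miller loop for e_{149} over F_{144563268033601^4}: bits of 149 = 10010101; 7 double steps + 3 add steps, l/v at each.
f_P(D_Q)/f_Q(D_P) = 63646691794185 + 50131631621325*t + 125662825025533*t^2 + 114511790312017*t^3.
Thus e_{149}(P,Q) = 93441144945418 + 19260489776159*t + 4162020319334*t^2 + 104724146610520*t^3.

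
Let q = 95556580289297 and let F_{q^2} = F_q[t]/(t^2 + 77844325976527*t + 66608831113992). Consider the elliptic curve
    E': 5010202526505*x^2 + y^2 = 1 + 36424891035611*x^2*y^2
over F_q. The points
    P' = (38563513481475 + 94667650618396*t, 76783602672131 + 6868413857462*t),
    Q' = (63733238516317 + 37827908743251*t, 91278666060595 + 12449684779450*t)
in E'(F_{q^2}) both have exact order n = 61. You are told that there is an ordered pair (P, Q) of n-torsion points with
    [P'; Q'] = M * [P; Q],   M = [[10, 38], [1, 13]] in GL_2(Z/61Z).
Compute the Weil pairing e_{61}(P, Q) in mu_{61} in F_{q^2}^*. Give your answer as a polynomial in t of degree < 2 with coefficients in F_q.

e_{61}(aP+bQ,cP+dQ) = e_{61}(P,Q)^(ad-bc); with (a,b,c,d)=(10,38,1,13) this gives the det-61 law.
So e_{61}(P,Q) = e_{61}(P',Q')^{2}, since 31*2 = 1 mod 61.
Map (x,y)_Ed via u=(1+y)/(1-y), v=(1+y)/((1-y)x) to Montgomery A=30236734108251,B=92591144784347; then to (a',b')=(61025966613823,0).
Miller loop for e_{61} over F_{95556580289297^2}: bits of 61 = 111101; 5 double steps + 4 add steps, l/v at each.
e_{61}(P',Q') = 34205876428301 + 12445562320594*t.
Finally e_{61}(P,Q) = 6707670368506 + 55925333976435*t.

6707670368506 + 55925333976435*t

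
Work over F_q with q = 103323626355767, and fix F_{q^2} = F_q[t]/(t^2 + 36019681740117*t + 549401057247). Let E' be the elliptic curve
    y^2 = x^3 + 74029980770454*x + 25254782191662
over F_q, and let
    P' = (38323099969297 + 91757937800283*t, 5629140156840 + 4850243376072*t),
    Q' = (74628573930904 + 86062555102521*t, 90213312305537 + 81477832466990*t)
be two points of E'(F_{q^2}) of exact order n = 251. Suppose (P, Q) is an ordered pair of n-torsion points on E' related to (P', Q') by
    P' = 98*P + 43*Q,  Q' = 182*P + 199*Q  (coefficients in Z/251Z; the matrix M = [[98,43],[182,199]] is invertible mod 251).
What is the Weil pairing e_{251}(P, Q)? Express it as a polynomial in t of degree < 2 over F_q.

78440514053603 + 68030493506428*t

Under M = [[98,43],[182,199]] in GL_2(Z/251), e_{251}(P',Q') = e_{251}(P,Q)^(98*199-43*182 mod 251).
Inverting 130 mod 251: 56. Thus e_{251}(P,Q) = e(P',Q')^{56}.
8-bit Miller (11111011) on E'/F_{103323626355767} with a'=74029980770454, b'=25254782191662: accumulate tangent/chord ratios at Q'+S and P'+S'.
Miller gives e_{251}(P',Q') = 25331699520269 + 19086389996789*t in F_{103323626355767^2}.
Hence e(P,Q) = 78440514053603 + 68030493506428*t in F_{103323626355767^2}^*.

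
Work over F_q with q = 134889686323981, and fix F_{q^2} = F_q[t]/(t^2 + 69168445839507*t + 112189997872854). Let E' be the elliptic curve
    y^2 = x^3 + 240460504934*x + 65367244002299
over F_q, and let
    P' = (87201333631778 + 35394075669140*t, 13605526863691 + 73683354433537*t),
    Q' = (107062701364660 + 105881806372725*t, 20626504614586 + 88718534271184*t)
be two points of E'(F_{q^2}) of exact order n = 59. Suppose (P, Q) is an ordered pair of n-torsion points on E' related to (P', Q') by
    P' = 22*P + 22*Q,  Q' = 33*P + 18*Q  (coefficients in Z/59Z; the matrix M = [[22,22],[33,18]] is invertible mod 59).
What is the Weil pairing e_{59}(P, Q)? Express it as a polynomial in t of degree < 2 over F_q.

73800314442478 + 114414741879335*t

Since e_{59}(P,P)=e_{59}(Q,Q)=1 and e_{59}(Q,P)=e_{59}(P,Q)^{-1}, expanding e_{59}(22*P + 22*Q,33*P + 18*Q) leaves e(P,Q)^det(M).
det M = 22*18 - 22*33 = -330 = 24 (mod 59); 24^{-1} = 32 (mod 59).
Build f_{59,P'} and f_{59,Q'} via the 6-bit ladder of 59=111011_2; evaluate at shifted divisors; quotient in F_{134889686323981^2}.
Miller gives e_{59}(P',Q') = 3564831493758 + 29839288956115*t in F_{134889686323981^2}.
Hence e(P,Q) = 73800314442478 + 114414741879335*t in F_{134889686323981^2}^*.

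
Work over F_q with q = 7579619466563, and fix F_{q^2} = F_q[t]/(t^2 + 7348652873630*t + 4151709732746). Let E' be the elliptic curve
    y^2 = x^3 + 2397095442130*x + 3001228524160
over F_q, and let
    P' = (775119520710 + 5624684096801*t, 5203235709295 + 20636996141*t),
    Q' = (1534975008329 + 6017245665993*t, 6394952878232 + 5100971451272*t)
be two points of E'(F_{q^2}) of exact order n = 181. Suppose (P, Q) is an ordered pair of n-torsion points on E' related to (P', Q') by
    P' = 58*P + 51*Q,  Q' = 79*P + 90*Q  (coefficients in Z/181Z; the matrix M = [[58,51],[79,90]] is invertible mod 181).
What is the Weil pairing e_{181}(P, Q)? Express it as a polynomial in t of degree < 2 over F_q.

1524644870397 + 884155498286*t

Alternating bilinearity on E[181] (values in mu_{181} in F_{7579619466563^2}) gives e(P',Q') = e(P,Q)^det(M).
det M = 58*90 - 51*79 = 1191 = 105 (mod 181); 105^{-1} = 50 (mod 181).
Run Miller on y^2=x^3+2397095442130*x+3001228524160 over F_{7579619466563}: ladder 10110101 (8 bits); e = f_P(D_Q)/f_Q(D_P).
So e_{181}(P',Q') = 5258323101911 + 6214323013867*t.
Thus e_{181}(P,Q) = 1524644870397 + 884155498286*t.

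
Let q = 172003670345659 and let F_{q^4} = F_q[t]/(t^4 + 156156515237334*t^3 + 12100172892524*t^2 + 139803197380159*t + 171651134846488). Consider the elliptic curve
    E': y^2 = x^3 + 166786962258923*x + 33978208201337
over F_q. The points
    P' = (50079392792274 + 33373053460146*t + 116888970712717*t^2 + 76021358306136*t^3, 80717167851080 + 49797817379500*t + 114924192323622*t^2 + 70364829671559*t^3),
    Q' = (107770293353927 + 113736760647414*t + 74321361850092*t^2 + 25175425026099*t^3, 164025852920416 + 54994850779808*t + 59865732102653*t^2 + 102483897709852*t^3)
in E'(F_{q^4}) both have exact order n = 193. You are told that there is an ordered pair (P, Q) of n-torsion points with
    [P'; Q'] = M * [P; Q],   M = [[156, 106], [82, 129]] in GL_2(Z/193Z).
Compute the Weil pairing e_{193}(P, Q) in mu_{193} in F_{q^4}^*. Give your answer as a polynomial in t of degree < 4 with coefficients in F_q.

Under M = [[156,106],[82,129]] in GL_2(Z/193), e_{193}(P',Q') = e_{193}(P,Q)^(156*129-106*82 mod 193).
So e_{193}(P,Q) = e_{193}(P',Q')^{163}, since 45*163 = 1 mod 193.
n = 193 = (11000001)_2 (8 bits, wt 3); accumulate f_{193,P'}(Q'+S)/f_{193,P'}(S) along the 7-step ladder.
The quotient is 117731875838012 + 95726275523282*t + 149215003413374*t^2 + 136122097284679*t^3.
(117731875838012 + 95726275523282*t + 149215003413374*t^2 + 136122097284679*t^3)^{163} mod (172003670345659,f) = 155144047583493 + 41676533172268*t + 114380521505421*t^2 + 92270571038172*t^3.

155144047583493 + 41676533172268*t + 114380521505421*t^2 + 92270571038172*t^3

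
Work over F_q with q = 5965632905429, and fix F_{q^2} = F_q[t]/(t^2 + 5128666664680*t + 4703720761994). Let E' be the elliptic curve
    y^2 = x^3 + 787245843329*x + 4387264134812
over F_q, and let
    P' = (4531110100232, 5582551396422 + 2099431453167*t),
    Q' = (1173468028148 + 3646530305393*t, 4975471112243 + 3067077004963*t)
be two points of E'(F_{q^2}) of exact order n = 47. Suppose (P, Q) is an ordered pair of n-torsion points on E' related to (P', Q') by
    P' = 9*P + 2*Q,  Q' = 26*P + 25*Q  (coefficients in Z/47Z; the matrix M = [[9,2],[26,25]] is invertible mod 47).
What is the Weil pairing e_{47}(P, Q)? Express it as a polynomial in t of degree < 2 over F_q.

905818664361 + 1326687546055*t

Alternating bilinearity on E[47] (values in mu_{47} in F_{5965632905429^2}) gives e(P',Q') = e(P,Q)^det(M).
det(M) mod 47 = 32; its inverse in (Z/47)^* is 25 (check: 32*25 mod 47 = 1).
Double-and-add over 101111: 6-1 doublings, 5-1 additions; each step l_{T,T}/v_{2T} or l_{T,P'}/v at Q'+S for random S.
f_P(D_Q)/f_Q(D_P) = 3450880634268 + 1530938959130*t.
Raise to 25: e(P,Q) = 905818664361 + 1326687546055*t in mu_{47}.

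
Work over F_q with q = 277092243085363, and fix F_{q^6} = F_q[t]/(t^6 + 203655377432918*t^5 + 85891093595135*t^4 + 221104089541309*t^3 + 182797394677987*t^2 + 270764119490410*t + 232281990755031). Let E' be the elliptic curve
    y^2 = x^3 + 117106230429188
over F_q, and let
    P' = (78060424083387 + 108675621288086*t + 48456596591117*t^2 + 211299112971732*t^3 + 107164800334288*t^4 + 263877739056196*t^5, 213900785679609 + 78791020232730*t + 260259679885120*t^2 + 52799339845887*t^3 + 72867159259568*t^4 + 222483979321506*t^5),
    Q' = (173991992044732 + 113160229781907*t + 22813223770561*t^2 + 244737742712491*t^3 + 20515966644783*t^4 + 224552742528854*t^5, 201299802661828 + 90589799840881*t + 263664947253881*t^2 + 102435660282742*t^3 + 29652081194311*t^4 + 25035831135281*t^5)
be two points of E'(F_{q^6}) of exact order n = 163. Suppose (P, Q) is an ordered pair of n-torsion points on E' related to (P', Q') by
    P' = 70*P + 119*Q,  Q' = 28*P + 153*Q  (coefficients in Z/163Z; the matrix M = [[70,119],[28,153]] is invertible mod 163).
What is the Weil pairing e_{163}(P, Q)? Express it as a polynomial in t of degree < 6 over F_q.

107163292368379 + 238707529240002*t + 175444717583297*t^2 + 19674977473860*t^3 + 15055718593649*t^4 + 1883682355949*t^5

e_{163} is bilinear + alternating on E[163], so e_{163}(70*P + 119*Q, 28*P + 153*Q) = e_{163}(P,Q)^(70*153-119*28).
70*153 - 119*28 = 7378; reduced mod 163: det = 43, inverse 91.
Run Miller on y^2=x^3+117106230429188 over F_{277092243085363}: ladder 10100011 (8 bits); e = f_P(D_Q)/f_Q(D_P).
f_P(D_Q)/f_Q(D_P) = 210705075490725 + 150816988297426*t + 134410851519508*t^2 + 131089221021775*t^3 + 252768532683830*t^4 + 5767585168349*t^5.
e_{163}(P,Q) = (210705075490725 + 150816988297426*t + 134410851519508*t^2 + 131089221021775*t^3 + 252768532683830*t^4 + 5767585168349*t^5)^{91} = 107163292368379 + 238707529240002*t + 175444717583297*t^2 + 19674977473860*t^3 + 15055718593649*t^4 + 1883682355949*t^5.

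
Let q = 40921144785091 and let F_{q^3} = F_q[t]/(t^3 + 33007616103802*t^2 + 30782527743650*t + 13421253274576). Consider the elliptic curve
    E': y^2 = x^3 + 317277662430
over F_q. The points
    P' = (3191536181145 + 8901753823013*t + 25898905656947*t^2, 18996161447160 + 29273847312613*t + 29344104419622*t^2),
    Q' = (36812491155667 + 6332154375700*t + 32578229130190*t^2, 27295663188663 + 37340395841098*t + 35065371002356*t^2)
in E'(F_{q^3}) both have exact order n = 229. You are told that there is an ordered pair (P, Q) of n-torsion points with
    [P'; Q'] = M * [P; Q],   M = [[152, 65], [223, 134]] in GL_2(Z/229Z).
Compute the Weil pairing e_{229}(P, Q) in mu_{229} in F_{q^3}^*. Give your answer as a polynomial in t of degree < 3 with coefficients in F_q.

17824232405638 + 29601515513787*t + 19235862038519*t^2

The 229-Weil pairing on E[229] over F_{40921144785091} is alternating-bilinear: e_{229}(P',Q') = e_{229}(P,Q)^det(M).
152*134 - 65*223 = 5873; reduced mod 229: det = 148, inverse 147.
Miller loop for e_{229} over F_{40921144785091^3}: bits of 229 = 11100101; 7 double steps + 4 add steps, l/v at each.
e_{229}(P',Q') = 23540188322971 + 40340658786398*t + 36699425266314*t^2.
Thus e_{229}(P,Q) = 17824232405638 + 29601515513787*t + 19235862038519*t^2.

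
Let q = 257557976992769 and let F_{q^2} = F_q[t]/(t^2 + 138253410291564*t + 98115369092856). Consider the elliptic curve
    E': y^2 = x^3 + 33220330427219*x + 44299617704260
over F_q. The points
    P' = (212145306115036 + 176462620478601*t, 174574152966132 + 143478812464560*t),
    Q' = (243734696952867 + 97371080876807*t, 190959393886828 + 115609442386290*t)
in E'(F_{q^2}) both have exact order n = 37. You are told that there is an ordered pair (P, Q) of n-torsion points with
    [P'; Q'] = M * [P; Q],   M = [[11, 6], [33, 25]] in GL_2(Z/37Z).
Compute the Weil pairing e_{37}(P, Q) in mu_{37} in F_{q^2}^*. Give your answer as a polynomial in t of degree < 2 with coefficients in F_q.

Alternating bilinearity on E[37] (values in mu_{37} in F_{257557976992769^2}) gives e(P',Q') = e(P,Q)^det(M).
det M = 11*25 - 6*33 = 77 = 3 (mod 37); 3^{-1} = 25 (mod 37).
n = 37 = (100101)_2 (6 bits, wt 3); accumulate f_{37,P'}(Q'+S)/f_{37,P'}(S) along the 5-step ladder.
Miller gives e_{37}(P',Q') = 164773990351678 + 171875490318655*t in F_{257557976992769^2}.
Hence e(P,Q) = 64882601597415 + 157195150387676*t in F_{257557976992769^2}^*.

64882601597415 + 157195150387676*t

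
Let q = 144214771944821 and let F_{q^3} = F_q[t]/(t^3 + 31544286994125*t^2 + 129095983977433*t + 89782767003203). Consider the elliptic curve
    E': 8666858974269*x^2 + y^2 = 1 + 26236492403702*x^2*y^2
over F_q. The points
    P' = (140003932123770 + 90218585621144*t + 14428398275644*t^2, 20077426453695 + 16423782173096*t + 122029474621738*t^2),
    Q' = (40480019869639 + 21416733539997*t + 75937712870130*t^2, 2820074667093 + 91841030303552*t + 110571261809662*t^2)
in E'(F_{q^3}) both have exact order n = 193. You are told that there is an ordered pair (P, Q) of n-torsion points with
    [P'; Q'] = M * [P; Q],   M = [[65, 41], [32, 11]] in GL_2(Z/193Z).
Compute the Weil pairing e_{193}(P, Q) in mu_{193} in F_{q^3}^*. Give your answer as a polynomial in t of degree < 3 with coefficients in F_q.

59743446954610 + 22832850310804*t + 30944147420627*t^2

Since e_{193}(P,P)=e_{193}(Q,Q)=1 and e_{193}(Q,P)=e_{193}(P,Q)^{-1}, expanding e_{193}(65*P + 41*Q,32*P + 11*Q) leaves e(P,Q)^det(M).
65*11 - 41*32 = -597; reduced mod 193: det = 175, inverse 75.
Map (x,y)_Ed via u=(1+y)/(1-y), v=(1+y)/((1-y)x) to Montgomery A=43294002832611,B=29045207765763; then to (a',b')=(6676065165617,94767334829101).
8-bit Miller (11000001) on E'/F_{144214771944821} with a'=6676065165617, b'=94767334829101: accumulate tangent/chord ratios at Q'+S and P'+S'.
So e_{193}(P',Q') = 96797553422535 + 42483679011661*t + 19213305137508*t^2.
e_{193}(P,Q) = (96797553422535 + 42483679011661*t + 19213305137508*t^2)^{75} = 59743446954610 + 22832850310804*t + 30944147420627*t^2.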